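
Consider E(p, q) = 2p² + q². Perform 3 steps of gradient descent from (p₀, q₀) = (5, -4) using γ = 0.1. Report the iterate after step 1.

∇E = (4p, 2q)
Step 1: at (5, -4), ∇E = (20, -8) → (5, -4) − 0.1·(20, -8) = (3, -3.2)

(3, -3.2)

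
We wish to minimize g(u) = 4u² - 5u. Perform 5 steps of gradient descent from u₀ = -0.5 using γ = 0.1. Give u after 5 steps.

0.62464

g′(u) = 8u - 5
Step 1: g′(-0.5) = -9; u₁ = -0.5 − 0.1·(-9) = 0.4
Step 2: g′(0.4) = -1.8; u₂ = 0.4 − 0.1·(-1.8) = 0.58
Step 3: g′(0.58) = -0.36; u₃ = 0.58 − 0.1·(-0.36) = 0.616
Step 4: g′(0.616) = -0.072; u₄ = 0.616 − 0.1·(-0.072) = 0.6232
Step 5: g′(0.6232) = -0.0144; u₅ = 0.6232 − 0.1·(-0.0144) = 0.62464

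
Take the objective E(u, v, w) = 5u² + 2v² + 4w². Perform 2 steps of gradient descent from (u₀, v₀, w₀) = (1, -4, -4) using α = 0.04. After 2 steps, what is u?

0.36

∇E = (10u, 4v, 8w)
(u₁, v₁, w₁) = (1, -4, -4) − 0.04·(10, -16, -32) = (0.6, -3.36, -2.72)
(u₂, v₂, w₂) = (0.6, -3.36, -2.72) − 0.04·(6, -13.44, -21.76) = (0.36, -2.8224, -1.8496)
u = 0.36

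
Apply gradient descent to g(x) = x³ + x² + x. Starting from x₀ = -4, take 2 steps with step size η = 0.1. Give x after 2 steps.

g′(x) = 3x² + 2x + 1
x₁ = -4 − 0.1·41 = -8.1
x₂ = -8.1 − 0.1·181.63 = -26.263

-26.263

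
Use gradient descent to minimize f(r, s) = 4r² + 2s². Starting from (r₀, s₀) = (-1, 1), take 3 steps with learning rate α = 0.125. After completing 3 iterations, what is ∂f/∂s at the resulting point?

0.5

∇f = (8r, 4s)
Step 1: at (-1, 1), ∇f = (-8, 4) → (-1, 1) − 0.125·(-8, 4) = (0, 0.5)
Step 2: at (0, 0.5), ∇f = (0, 2) → (0, 0.5) − 0.125·(0, 2) = (0, 0.25)
Step 3: at (0, 0.25), ∇f = (0, 1) → (0, 0.25) − 0.125·(0, 1) = (0, 0.125)
∂f/∂s at (0, 0.125) = 0.5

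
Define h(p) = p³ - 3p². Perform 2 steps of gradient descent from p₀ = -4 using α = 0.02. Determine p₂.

h′(p) = 3p² - 6p
p₁ = -4 − 0.02·72 = -5.44
p₂ = -5.44 − 0.02·121.4208 = -7.868416

-7.868416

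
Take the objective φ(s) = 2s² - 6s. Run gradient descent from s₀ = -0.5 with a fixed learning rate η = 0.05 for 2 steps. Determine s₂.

0.22

φ′(s) = 4s - 6
Step 1: φ′(-0.5) = -8; s₁ = -0.5 − 0.05·(-8) = -0.1
Step 2: φ′(-0.1) = -6.4; s₂ = -0.1 − 0.05·(-6.4) = 0.22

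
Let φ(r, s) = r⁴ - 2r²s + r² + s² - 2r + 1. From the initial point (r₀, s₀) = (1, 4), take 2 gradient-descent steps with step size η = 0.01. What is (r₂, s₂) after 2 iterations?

(1.23791488, 3.886288)

∇φ = (4r³ - 4rs + 2r - 2, -2r² + 2s)
(r₁, s₁) = (1, 4) − 0.01·(-12, 6) = (1.12, 3.94)
(r₂, s₂) = (1.12, 3.94) − 0.01·(-11.791488, 5.3712) = (1.23791488, 3.886288)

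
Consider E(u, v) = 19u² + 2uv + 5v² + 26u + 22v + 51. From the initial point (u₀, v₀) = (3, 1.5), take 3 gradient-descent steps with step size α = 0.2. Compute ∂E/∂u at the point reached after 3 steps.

-42319.528

∇E = (38u + 2v + 26, 2u + 10v + 22)
(u₁, v₁) = (3, 1.5) − 0.2·(143, 43) = (-25.6, -7.1)
(u₂, v₂) = (-25.6, -7.1) − 0.2·(-961, -100.2) = (166.6, 12.94)
(u₃, v₃) = (166.6, 12.94) − 0.2·(6382.68, 484.6) = (-1109.936, -83.98)
∂E/∂u at (-1109.936, -83.98) = -42319.528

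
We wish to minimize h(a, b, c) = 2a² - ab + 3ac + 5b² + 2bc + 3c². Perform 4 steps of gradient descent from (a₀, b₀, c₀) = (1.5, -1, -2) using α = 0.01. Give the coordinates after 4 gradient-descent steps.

(1.45505186, -0.47756368, -1.66754692)

∇h = (4a - b + 3c, -a + 10b + 2c, 3a + 2b + 6c)
Step 1: at (1.5, -1, -2), ∇h = (1, -15.5, -9.5) → (1.5, -1, -2) − 0.01·(1, -15.5, -9.5) = (1.49, -0.845, -1.905)
Step 2: at (1.49, -0.845, -1.905), ∇h = (1.09, -13.75, -8.65) → (1.49, -0.845, -1.905) − 0.01·(1.09, -13.75, -8.65) = (1.4791, -0.7075, -1.8185)
Step 3: at (1.4791, -0.7075, -1.8185), ∇h = (1.1684, -12.1911, -7.8887) → (1.4791, -0.7075, -1.8185) − 0.01·(1.1684, -12.1911, -7.8887) = (1.467416, -0.585589, -1.739613)
Step 4: at (1.467416, -0.585589, -1.739613), ∇h = (1.236414, -10.802532, -7.206608) → (1.467416, -0.585589, -1.739613) − 0.01·(1.236414, -10.802532, -7.206608) = (1.45505186, -0.47756368, -1.66754692)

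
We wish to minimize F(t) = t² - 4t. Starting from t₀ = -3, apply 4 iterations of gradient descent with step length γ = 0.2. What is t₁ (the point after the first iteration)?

F′(t) = 2t - 4
Step 1: F′(-3) = -10; t₁ = -3 − 0.2·(-10) = -1

-1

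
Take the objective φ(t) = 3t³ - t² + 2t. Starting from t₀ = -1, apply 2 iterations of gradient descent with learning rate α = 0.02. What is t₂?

φ′(t) = 9t² - 2t + 2
t₁ = -1 − 0.02·13 = -1.26
t₂ = -1.26 − 0.02·18.8084 = -1.636168

-1.636168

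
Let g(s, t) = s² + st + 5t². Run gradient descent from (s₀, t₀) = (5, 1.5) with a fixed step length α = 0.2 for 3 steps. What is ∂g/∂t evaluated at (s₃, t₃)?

-22.96

∇g = (2s + t, s + 10t)
(s₁, t₁) = (5, 1.5) − 0.2·(11.5, 20) = (2.7, -2.5)
(s₂, t₂) = (2.7, -2.5) − 0.2·(2.9, -22.3) = (2.12, 1.96)
(s₃, t₃) = (2.12, 1.96) − 0.2·(6.2, 21.72) = (0.88, -2.384)
∂g/∂t at (0.88, -2.384) = -22.96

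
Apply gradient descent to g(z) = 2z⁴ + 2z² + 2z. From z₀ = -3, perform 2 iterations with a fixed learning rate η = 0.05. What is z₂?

-222.1748

g′(z) = 8z³ + 4z + 2
z₁ = -3 − 0.05·(-226) = 8.3
z₂ = 8.3 − 0.05·4609.496 = -222.1748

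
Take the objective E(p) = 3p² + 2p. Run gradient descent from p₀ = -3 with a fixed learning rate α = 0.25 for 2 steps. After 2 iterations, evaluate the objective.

E′(p) = 6p + 2
Step 1: E′(-3) = -16; p₁ = -3 − 0.25·(-16) = 1
Step 2: E′(1) = 8; p₂ = 1 − 0.25·8 = -1
E(-1) = 1

1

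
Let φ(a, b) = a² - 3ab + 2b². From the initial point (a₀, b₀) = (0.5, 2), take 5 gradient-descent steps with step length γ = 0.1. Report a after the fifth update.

1.37836

∇φ = (2a - 3b, -3a + 4b)
Step 1: at (0.5, 2), ∇φ = (-5, 6.5) → (0.5, 2) − 0.1·(-5, 6.5) = (1, 1.35)
Step 2: at (1, 1.35), ∇φ = (-2.05, 2.4) → (1, 1.35) − 0.1·(-2.05, 2.4) = (1.205, 1.11)
Step 3: at (1.205, 1.11), ∇φ = (-0.92, 0.825) → (1.205, 1.11) − 0.1·(-0.92, 0.825) = (1.297, 1.0275)
Step 4: at (1.297, 1.0275), ∇φ = (-0.4885, 0.219) → (1.297, 1.0275) − 0.1·(-0.4885, 0.219) = (1.34585, 1.0056)
Step 5: at (1.34585, 1.0056), ∇φ = (-0.3251, -0.01515) → (1.34585, 1.0056) − 0.1·(-0.3251, -0.01515) = (1.37836, 1.007115)
a = 1.37836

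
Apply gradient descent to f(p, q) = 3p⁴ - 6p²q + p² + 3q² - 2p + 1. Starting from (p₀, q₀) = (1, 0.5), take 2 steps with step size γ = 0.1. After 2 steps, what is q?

∇f = (12p³ - 12pq + 2p - 2, -6p² + 6q)
(p₁, q₁) = (1, 0.5) − 0.1·(6, -3) = (0.4, 0.8)
(p₂, q₂) = (0.4, 0.8) − 0.1·(-4.272, 3.84) = (0.8272, 0.416)
q = 0.416

0.416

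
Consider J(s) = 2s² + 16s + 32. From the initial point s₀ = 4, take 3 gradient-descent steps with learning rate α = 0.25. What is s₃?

-4

J′(s) = 4s + 16
s₁ = 4 − 0.25·32 = -4
s₂ = -4 − 0.25·0 = -4
s₃ = -4 − 0.25·0 = -4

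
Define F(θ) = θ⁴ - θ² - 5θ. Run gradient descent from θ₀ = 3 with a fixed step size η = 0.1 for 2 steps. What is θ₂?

F′(θ) = 4θ³ - 2θ - 5
θ₁ = 3 − 0.1·97 = -6.7
θ₂ = -6.7 − 0.1·(-1194.652) = 112.7652

112.7652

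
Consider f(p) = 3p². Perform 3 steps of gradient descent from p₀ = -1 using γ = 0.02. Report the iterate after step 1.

f′(p) = 6p
Step 1: f′(-1) = -6; p₁ = -1 − 0.02·(-6) = -0.88

-0.88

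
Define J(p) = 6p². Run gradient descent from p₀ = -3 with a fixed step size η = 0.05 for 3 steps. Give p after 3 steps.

J′(p) = 12p
p₁ = -3 − 0.05·(-36) = -1.2
p₂ = -1.2 − 0.05·(-14.4) = -0.48
p₃ = -0.48 − 0.05·(-5.76) = -0.192

-0.192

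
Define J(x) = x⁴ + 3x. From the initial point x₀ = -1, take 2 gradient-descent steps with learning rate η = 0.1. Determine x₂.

J′(x) = 4x³ + 3
Step 1: J′(-1) = -1; x₁ = -1 − 0.1·(-1) = -0.9
Step 2: J′(-0.9) = 0.084; x₂ = -0.9 − 0.1·0.084 = -0.9084

-0.9084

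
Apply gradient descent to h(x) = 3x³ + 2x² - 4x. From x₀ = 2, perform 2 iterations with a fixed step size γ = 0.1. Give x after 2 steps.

h′(x) = 9x² + 4x - 4
Step 1: h′(2) = 40; x₁ = 2 − 0.1·40 = -2
Step 2: h′(-2) = 24; x₂ = -2 − 0.1·24 = -4.4

-4.4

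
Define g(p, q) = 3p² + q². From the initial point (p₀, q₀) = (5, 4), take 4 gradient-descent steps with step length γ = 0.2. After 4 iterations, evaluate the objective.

0.26893056

∇g = (6p, 2q)
(p₁, q₁) = (5, 4) − 0.2·(30, 8) = (-1, 2.4)
(p₂, q₂) = (-1, 2.4) − 0.2·(-6, 4.8) = (0.2, 1.44)
(p₃, q₃) = (0.2, 1.44) − 0.2·(1.2, 2.88) = (-0.04, 0.864)
(p₄, q₄) = (-0.04, 0.864) − 0.2·(-0.24, 1.728) = (0.008, 0.5184)
g(0.008, 0.5184) = 0.26893056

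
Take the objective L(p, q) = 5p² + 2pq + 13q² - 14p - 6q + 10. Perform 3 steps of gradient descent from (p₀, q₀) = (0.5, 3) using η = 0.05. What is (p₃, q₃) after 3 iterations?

(1.202, 0.062)

∇L = (10p + 2q - 14, 2p + 26q - 6)
(p₁, q₁) = (0.5, 3) − 0.05·(-3, 73) = (0.65, -0.65)
(p₂, q₂) = (0.65, -0.65) − 0.05·(-8.8, -21.6) = (1.09, 0.43)
(p₃, q₃) = (1.09, 0.43) − 0.05·(-2.24, 7.36) = (1.202, 0.062)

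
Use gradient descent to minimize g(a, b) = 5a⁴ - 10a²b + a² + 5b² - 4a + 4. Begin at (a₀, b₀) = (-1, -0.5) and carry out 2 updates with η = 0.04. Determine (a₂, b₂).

(0.5318528, 0.13744)

∇g = (20a³ - 20ab + 2a - 4, -10a² + 10b)
Step 1: at (-1, -0.5), ∇g = (-36, -15) → (-1, -0.5) − 0.04·(-36, -15) = (0.44, 0.1)
Step 2: at (0.44, 0.1), ∇g = (-2.29632, -0.936) → (0.44, 0.1) − 0.04·(-2.29632, -0.936) = (0.5318528, 0.13744)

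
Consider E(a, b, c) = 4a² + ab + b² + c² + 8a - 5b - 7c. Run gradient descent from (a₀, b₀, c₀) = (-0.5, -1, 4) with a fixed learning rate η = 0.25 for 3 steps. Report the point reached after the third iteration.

∇E = (8a + b + 8, a + 2b - 5, 2c - 7)
Step 1: at (-0.5, -1, 4), ∇E = (3, -7.5, 1) → (-0.5, -1, 4) − 0.25·(3, -7.5, 1) = (-1.25, 0.875, 3.75)
Step 2: at (-1.25, 0.875, 3.75), ∇E = (-1.125, -4.5, 0.5) → (-1.25, 0.875, 3.75) − 0.25·(-1.125, -4.5, 0.5) = (-0.96875, 2, 3.625)
Step 3: at (-0.96875, 2, 3.625), ∇E = (2.25, -1.96875, 0.25) → (-0.96875, 2, 3.625) − 0.25·(2.25, -1.96875, 0.25) = (-1.53125, 2.4921875, 3.5625)

(-1.53125, 2.4921875, 3.5625)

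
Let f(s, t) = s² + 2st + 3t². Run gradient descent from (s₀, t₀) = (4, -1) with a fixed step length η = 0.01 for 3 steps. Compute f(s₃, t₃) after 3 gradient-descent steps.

∇f = (2s + 2t, 2s + 6t)
Step 1: at (4, -1), ∇f = (6, 2) → (4, -1) − 0.01·(6, 2) = (3.94, -1.02)
Step 2: at (3.94, -1.02), ∇f = (5.84, 1.76) → (3.94, -1.02) − 0.01·(5.84, 1.76) = (3.8816, -1.0376)
Step 3: at (3.8816, -1.0376), ∇f = (5.688, 1.5376) → (3.8816, -1.0376) − 0.01·(5.688, 1.5376) = (3.82472, -1.052976)
f(3.82472, -1.052976) = 9.900081714688

9.900081714688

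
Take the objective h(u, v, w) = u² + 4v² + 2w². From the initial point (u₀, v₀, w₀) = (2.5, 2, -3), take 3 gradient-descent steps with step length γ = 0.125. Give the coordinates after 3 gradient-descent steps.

(1.0546875, 0, -0.375)

∇h = (2u, 8v, 4w)
(u₁, v₁, w₁) = (2.5, 2, -3) − 0.125·(5, 16, -12) = (1.875, 0, -1.5)
(u₂, v₂, w₂) = (1.875, 0, -1.5) − 0.125·(3.75, 0, -6) = (1.40625, 0, -0.75)
(u₃, v₃, w₃) = (1.40625, 0, -0.75) − 0.125·(2.8125, 0, -3) = (1.0546875, 0, -0.375)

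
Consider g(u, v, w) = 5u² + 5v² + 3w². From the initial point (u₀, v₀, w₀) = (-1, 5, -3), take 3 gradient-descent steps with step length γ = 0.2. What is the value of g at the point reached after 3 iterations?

∇g = (10u, 10v, 6w)
Step 1: at (-1, 5, -3), ∇g = (-10, 50, -18) → (-1, 5, -3) − 0.2·(-10, 50, -18) = (1, -5, 0.6)
Step 2: at (1, -5, 0.6), ∇g = (10, -50, 3.6) → (1, -5, 0.6) − 0.2·(10, -50, 3.6) = (-1, 5, -0.12)
Step 3: at (-1, 5, -0.12), ∇g = (-10, 50, -0.72) → (-1, 5, -0.12) − 0.2·(-10, 50, -0.72) = (1, -5, 0.024)
g(1, -5, 0.024) = 130.001728

130.001728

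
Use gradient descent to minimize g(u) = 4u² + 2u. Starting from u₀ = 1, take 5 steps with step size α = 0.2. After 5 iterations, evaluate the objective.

g′(u) = 8u + 2
u₁ = 1 − 0.2·10 = -1
u₂ = -1 − 0.2·(-6) = 0.2
u₃ = 0.2 − 0.2·3.6 = -0.52
u₄ = -0.52 − 0.2·(-2.16) = -0.088
u₅ = -0.088 − 0.2·1.296 = -0.3472
g(-0.3472) = -0.21220864

-0.21220864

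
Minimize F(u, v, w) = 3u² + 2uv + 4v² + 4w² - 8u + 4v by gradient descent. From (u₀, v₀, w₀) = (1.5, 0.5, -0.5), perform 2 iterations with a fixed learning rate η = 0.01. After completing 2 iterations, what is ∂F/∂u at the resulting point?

1.3588

∇F = (6u + 2v - 8, 2u + 8v + 4, 8w)
(u₁, v₁, w₁) = (1.5, 0.5, -0.5) − 0.01·(2, 11, -4) = (1.48, 0.39, -0.46)
(u₂, v₂, w₂) = (1.48, 0.39, -0.46) − 0.01·(1.66, 10.08, -3.68) = (1.4634, 0.2892, -0.4232)
∂F/∂u at (1.4634, 0.2892, -0.4232) = 1.3588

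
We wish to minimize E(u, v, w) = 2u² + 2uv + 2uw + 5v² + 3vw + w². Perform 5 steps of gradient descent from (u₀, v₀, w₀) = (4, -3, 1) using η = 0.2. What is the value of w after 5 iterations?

1.68448

∇E = (4u + 2v + 2w, 2u + 10v + 3w, 2u + 3v + 2w)
Step 1: at (4, -3, 1), ∇E = (12, -19, 1) → (4, -3, 1) − 0.2·(12, -19, 1) = (1.6, 0.8, 0.8)
Step 2: at (1.6, 0.8, 0.8), ∇E = (9.6, 13.6, 7.2) → (1.6, 0.8, 0.8) − 0.2·(9.6, 13.6, 7.2) = (-0.32, -1.92, -0.64)
Step 3: at (-0.32, -1.92, -0.64), ∇E = (-6.4, -21.76, -7.68) → (-0.32, -1.92, -0.64) − 0.2·(-6.4, -21.76, -7.68) = (0.96, 2.432, 0.896)
Step 4: at (0.96, 2.432, 0.896), ∇E = (10.496, 28.928, 11.008) → (0.96, 2.432, 0.896) − 0.2·(10.496, 28.928, 11.008) = (-1.1392, -3.3536, -1.3056)
Step 5: at (-1.1392, -3.3536, -1.3056), ∇E = (-13.8752, -39.7312, -14.9504) → (-1.1392, -3.3536, -1.3056) − 0.2·(-13.8752, -39.7312, -14.9504) = (1.63584, 4.59264, 1.68448)
w = 1.68448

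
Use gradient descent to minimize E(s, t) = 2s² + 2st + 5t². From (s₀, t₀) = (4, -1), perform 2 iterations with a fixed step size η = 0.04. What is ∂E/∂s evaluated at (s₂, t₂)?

10.1984

∇E = (4s + 2t, 2s + 10t)
Step 1: at (4, -1), ∇E = (14, -2) → (4, -1) − 0.04·(14, -2) = (3.44, -0.92)
Step 2: at (3.44, -0.92), ∇E = (11.92, -2.32) → (3.44, -0.92) − 0.04·(11.92, -2.32) = (2.9632, -0.8272)
∂E/∂s at (2.9632, -0.8272) = 10.1984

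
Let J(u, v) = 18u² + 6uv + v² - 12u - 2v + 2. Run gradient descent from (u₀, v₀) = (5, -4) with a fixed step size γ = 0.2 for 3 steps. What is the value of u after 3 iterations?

-1015.864

∇J = (36u + 6v - 12, 6u + 2v - 2)
(u₁, v₁) = (5, -4) − 0.2·(144, 20) = (-23.8, -8)
(u₂, v₂) = (-23.8, -8) − 0.2·(-916.8, -160.8) = (159.56, 24.16)
(u₃, v₃) = (159.56, 24.16) − 0.2·(5877.12, 1003.68) = (-1015.864, -176.576)
u = -1015.864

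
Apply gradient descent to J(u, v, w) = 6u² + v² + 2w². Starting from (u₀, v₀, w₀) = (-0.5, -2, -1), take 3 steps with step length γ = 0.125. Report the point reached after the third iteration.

∇J = (12u, 2v, 4w)
Step 1: at (-0.5, -2, -1), ∇J = (-6, -4, -4) → (-0.5, -2, -1) − 0.125·(-6, -4, -4) = (0.25, -1.5, -0.5)
Step 2: at (0.25, -1.5, -0.5), ∇J = (3, -3, -2) → (0.25, -1.5, -0.5) − 0.125·(3, -3, -2) = (-0.125, -1.125, -0.25)
Step 3: at (-0.125, -1.125, -0.25), ∇J = (-1.5, -2.25, -1) → (-0.125, -1.125, -0.25) − 0.125·(-1.5, -2.25, -1) = (0.0625, -0.84375, -0.125)

(0.0625, -0.84375, -0.125)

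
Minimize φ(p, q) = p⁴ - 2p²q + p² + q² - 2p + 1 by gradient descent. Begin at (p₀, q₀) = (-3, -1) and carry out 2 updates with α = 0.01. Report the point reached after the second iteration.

∇φ = (4p³ - 4pq + 2p - 2, -2p² + 2q)
Step 1: at (-3, -1), ∇φ = (-128, -20) → (-3, -1) − 0.01·(-128, -20) = (-1.72, -0.8)
Step 2: at (-1.72, -0.8), ∇φ = (-31.297792, -7.5168) → (-1.72, -0.8) − 0.01·(-31.297792, -7.5168) = (-1.40702208, -0.724832)

(-1.40702208, -0.724832)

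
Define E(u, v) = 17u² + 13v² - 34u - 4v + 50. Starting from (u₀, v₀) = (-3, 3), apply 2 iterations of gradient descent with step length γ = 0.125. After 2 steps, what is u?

-41.25

∇E = (34u - 34, 26v - 4)
Step 1: at (-3, 3), ∇E = (-136, 74) → (-3, 3) − 0.125·(-136, 74) = (14, -6.25)
Step 2: at (14, -6.25), ∇E = (442, -166.5) → (14, -6.25) − 0.125·(442, -166.5) = (-41.25, 14.5625)
u = -41.25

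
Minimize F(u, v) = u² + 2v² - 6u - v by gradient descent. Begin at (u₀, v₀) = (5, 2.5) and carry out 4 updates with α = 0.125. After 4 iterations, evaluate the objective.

∇F = (2u - 6, 4v - 1)
(u₁, v₁) = (5, 2.5) − 0.125·(4, 9) = (4.5, 1.375)
(u₂, v₂) = (4.5, 1.375) − 0.125·(3, 4.5) = (4.125, 0.8125)
(u₃, v₃) = (4.125, 0.8125) − 0.125·(2.25, 2.25) = (3.84375, 0.53125)
(u₄, v₄) = (3.84375, 0.53125) − 0.125·(1.6875, 1.125) = (3.6328125, 0.390625)
F(3.6328125, 0.390625) = -8.68499755859375

-8.68499755859375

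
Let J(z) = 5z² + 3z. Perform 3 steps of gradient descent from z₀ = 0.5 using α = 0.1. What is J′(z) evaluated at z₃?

J′(z) = 10z + 3
Step 1: J′(0.5) = 8; z₁ = 0.5 − 0.1·8 = -0.3
Step 2: J′(-0.3) = 0; z₂ = -0.3 − 0.1·0 = -0.3
Step 3: J′(-0.3) = 0; z₃ = -0.3 − 0.1·0 = -0.3
J′(z) at (-0.3) = 0

0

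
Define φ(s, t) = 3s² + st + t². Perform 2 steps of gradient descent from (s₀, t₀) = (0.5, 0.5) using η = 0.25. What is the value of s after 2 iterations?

∇φ = (6s + t, s + 2t)
(s₁, t₁) = (0.5, 0.5) − 0.25·(3.5, 1.5) = (-0.375, 0.125)
(s₂, t₂) = (-0.375, 0.125) − 0.25·(-2.125, -0.125) = (0.15625, 0.15625)
s = 0.15625

0.15625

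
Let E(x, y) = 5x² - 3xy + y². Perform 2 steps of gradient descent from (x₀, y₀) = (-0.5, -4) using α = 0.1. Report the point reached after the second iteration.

(-1.005, -3.04)

∇E = (10x - 3y, -3x + 2y)
Step 1: at (-0.5, -4), ∇E = (7, -6.5) → (-0.5, -4) − 0.1·(7, -6.5) = (-1.2, -3.35)
Step 2: at (-1.2, -3.35), ∇E = (-1.95, -3.1) → (-1.2, -3.35) − 0.1·(-1.95, -3.1) = (-1.005, -3.04)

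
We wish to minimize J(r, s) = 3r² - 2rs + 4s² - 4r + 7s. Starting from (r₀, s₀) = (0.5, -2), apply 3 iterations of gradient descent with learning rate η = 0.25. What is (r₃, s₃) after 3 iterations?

(-0.875, 1.3125)

∇J = (6r - 2s - 4, -2r + 8s + 7)
Step 1: at (0.5, -2), ∇J = (3, -10) → (0.5, -2) − 0.25·(3, -10) = (-0.25, 0.5)
Step 2: at (-0.25, 0.5), ∇J = (-6.5, 11.5) → (-0.25, 0.5) − 0.25·(-6.5, 11.5) = (1.375, -2.375)
Step 3: at (1.375, -2.375), ∇J = (9, -14.75) → (1.375, -2.375) − 0.25·(9, -14.75) = (-0.875, 1.3125)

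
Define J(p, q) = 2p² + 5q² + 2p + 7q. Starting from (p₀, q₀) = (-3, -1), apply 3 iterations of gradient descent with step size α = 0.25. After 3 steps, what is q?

0.3125

∇J = (4p + 2, 10q + 7)
(p₁, q₁) = (-3, -1) − 0.25·(-10, -3) = (-0.5, -0.25)
(p₂, q₂) = (-0.5, -0.25) − 0.25·(0, 4.5) = (-0.5, -1.375)
(p₃, q₃) = (-0.5, -1.375) − 0.25·(0, -6.75) = (-0.5, 0.3125)
q = 0.3125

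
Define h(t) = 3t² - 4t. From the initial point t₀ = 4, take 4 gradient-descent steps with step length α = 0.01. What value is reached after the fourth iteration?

h′(t) = 6t - 4
Step 1: h′(4) = 20; t₁ = 4 − 0.01·20 = 3.8
Step 2: h′(3.8) = 18.8; t₂ = 3.8 − 0.01·18.8 = 3.612
Step 3: h′(3.612) = 17.672; t₃ = 3.612 − 0.01·17.672 = 3.43528
Step 4: h′(3.43528) = 16.61168; t₄ = 3.43528 − 0.01·16.61168 = 3.2691632

3.2691632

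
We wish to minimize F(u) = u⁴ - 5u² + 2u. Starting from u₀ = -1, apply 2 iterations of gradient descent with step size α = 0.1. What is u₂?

F′(u) = 4u³ - 10u + 2
Step 1: F′(-1) = 8; u₁ = -1 − 0.1·8 = -1.8
Step 2: F′(-1.8) = -3.328; u₂ = -1.8 − 0.1·(-3.328) = -1.4672

-1.4672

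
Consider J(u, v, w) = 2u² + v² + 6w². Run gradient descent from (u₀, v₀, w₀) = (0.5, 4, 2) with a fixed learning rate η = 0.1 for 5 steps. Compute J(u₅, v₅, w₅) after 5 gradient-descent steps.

∇J = (4u, 2v, 12w)
(u₁, v₁, w₁) = (0.5, 4, 2) − 0.1·(2, 8, 24) = (0.3, 3.2, -0.4)
(u₂, v₂, w₂) = (0.3, 3.2, -0.4) − 0.1·(1.2, 6.4, -4.8) = (0.18, 2.56, 0.08)
(u₃, v₃, w₃) = (0.18, 2.56, 0.08) − 0.1·(0.72, 5.12, 0.96) = (0.108, 2.048, -0.016)
(u₄, v₄, w₄) = (0.108, 2.048, -0.016) − 0.1·(0.432, 4.096, -0.192) = (0.0648, 1.6384, 0.0032)
(u₅, v₅, w₅) = (0.0648, 1.6384, 0.0032) − 0.1·(0.2592, 3.2768, 0.0384) = (0.03888, 1.31072, -0.00064)
J(0.03888, 1.31072, -0.00064) = 1.7210126848

1.7210126848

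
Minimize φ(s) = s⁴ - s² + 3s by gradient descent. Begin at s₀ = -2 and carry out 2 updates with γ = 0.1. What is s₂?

φ′(s) = 4s³ - 2s + 3
s₁ = -2 − 0.1·(-25) = 0.5
s₂ = 0.5 − 0.1·2.5 = 0.25

0.25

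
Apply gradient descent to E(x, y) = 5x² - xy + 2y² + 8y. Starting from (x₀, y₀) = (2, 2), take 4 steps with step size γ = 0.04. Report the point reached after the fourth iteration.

(0.33992704, 0.12408832)

∇E = (10x - y, -x + 4y + 8)
(x₁, y₁) = (2, 2) − 0.04·(18, 14) = (1.28, 1.44)
(x₂, y₂) = (1.28, 1.44) − 0.04·(11.36, 12.48) = (0.8256, 0.9408)
(x₃, y₃) = (0.8256, 0.9408) − 0.04·(7.3152, 10.9376) = (0.532992, 0.503296)
(x₄, y₄) = (0.532992, 0.503296) − 0.04·(4.826624, 9.480192) = (0.33992704, 0.12408832)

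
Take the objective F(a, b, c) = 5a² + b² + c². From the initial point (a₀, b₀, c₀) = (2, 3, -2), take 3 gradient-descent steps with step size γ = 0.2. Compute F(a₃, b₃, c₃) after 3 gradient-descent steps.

20.606528

∇F = (10a, 2b, 2c)
Step 1: at (2, 3, -2), ∇F = (20, 6, -4) → (2, 3, -2) − 0.2·(20, 6, -4) = (-2, 1.8, -1.2)
Step 2: at (-2, 1.8, -1.2), ∇F = (-20, 3.6, -2.4) → (-2, 1.8, -1.2) − 0.2·(-20, 3.6, -2.4) = (2, 1.08, -0.72)
Step 3: at (2, 1.08, -0.72), ∇F = (20, 2.16, -1.44) → (2, 1.08, -0.72) − 0.2·(20, 2.16, -1.44) = (-2, 0.648, -0.432)
F(-2, 0.648, -0.432) = 20.606528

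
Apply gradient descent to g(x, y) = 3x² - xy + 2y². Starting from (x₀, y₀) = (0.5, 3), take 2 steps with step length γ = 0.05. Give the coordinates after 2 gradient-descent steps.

(0.47125, 1.965)

∇g = (6x - y, -x + 4y)
Step 1: at (0.5, 3), ∇g = (0, 11.5) → (0.5, 3) − 0.05·(0, 11.5) = (0.5, 2.425)
Step 2: at (0.5, 2.425), ∇g = (0.575, 9.2) → (0.5, 2.425) − 0.05·(0.575, 9.2) = (0.47125, 1.965)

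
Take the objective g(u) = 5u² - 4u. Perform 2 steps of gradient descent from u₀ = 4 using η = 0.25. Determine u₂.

g′(u) = 10u - 4
Step 1: g′(4) = 36; u₁ = 4 − 0.25·36 = -5
Step 2: g′(-5) = -54; u₂ = -5 − 0.25·(-54) = 8.5

8.5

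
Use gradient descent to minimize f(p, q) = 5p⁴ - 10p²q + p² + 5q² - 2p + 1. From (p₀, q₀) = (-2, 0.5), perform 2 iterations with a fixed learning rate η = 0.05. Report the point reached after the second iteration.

(-132.082, 15.17)

∇f = (20p³ - 20pq + 2p - 2, -10p² + 10q)
(p₁, q₁) = (-2, 0.5) − 0.05·(-146, -35) = (5.3, 2.25)
(p₂, q₂) = (5.3, 2.25) − 0.05·(2747.64, -258.4) = (-132.082, 15.17)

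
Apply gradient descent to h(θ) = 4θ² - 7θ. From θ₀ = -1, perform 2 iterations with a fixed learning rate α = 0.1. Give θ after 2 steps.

0.8

h′(θ) = 8θ - 7
θ₁ = -1 − 0.1·(-15) = 0.5
θ₂ = 0.5 − 0.1·(-3) = 0.8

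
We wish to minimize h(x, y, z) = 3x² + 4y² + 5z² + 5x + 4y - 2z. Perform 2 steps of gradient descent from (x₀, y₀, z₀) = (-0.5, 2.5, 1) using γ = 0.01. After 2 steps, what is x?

-0.5388

∇h = (6x + 5, 8y + 4, 10z - 2)
(x₁, y₁, z₁) = (-0.5, 2.5, 1) − 0.01·(2, 24, 8) = (-0.52, 2.26, 0.92)
(x₂, y₂, z₂) = (-0.52, 2.26, 0.92) − 0.01·(1.88, 22.08, 7.2) = (-0.5388, 2.0392, 0.848)
x = -0.5388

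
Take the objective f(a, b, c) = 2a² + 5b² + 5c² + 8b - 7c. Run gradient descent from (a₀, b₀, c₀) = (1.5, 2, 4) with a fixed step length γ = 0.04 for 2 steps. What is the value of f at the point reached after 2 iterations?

∇f = (4a, 10b + 8, 10c - 7)
Step 1: at (1.5, 2, 4), ∇f = (6, 28, 33) → (1.5, 2, 4) − 0.04·(6, 28, 33) = (1.26, 0.88, 2.68)
Step 2: at (1.26, 0.88, 2.68), ∇f = (5.04, 16.8, 19.8) → (1.26, 0.88, 2.68) − 0.04·(5.04, 16.8, 19.8) = (1.0584, 0.208, 1.888)
f(1.0584, 0.208, 1.888) = 8.72746112

8.72746112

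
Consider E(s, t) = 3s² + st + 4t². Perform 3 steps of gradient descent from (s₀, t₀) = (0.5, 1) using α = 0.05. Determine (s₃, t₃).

∇E = (6s + t, s + 8t)
Step 1: at (0.5, 1), ∇E = (4, 8.5) → (0.5, 1) − 0.05·(4, 8.5) = (0.3, 0.575)
Step 2: at (0.3, 0.575), ∇E = (2.375, 4.9) → (0.3, 0.575) − 0.05·(2.375, 4.9) = (0.18125, 0.33)
Step 3: at (0.18125, 0.33), ∇E = (1.4175, 2.82125) → (0.18125, 0.33) − 0.05·(1.4175, 2.82125) = (0.110375, 0.1889375)

(0.110375, 0.1889375)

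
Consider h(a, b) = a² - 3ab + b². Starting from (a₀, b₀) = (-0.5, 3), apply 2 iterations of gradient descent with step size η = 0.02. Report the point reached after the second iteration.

(-0.117, 2.718)

∇h = (2a - 3b, -3a + 2b)
(a₁, b₁) = (-0.5, 3) − 0.02·(-10, 7.5) = (-0.3, 2.85)
(a₂, b₂) = (-0.3, 2.85) − 0.02·(-9.15, 6.6) = (-0.117, 2.718)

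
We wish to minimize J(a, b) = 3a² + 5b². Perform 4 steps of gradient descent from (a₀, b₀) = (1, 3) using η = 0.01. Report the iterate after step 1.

(0.94, 2.7)

∇J = (6a, 10b)
(a₁, b₁) = (1, 3) − 0.01·(6, 30) = (0.94, 2.7)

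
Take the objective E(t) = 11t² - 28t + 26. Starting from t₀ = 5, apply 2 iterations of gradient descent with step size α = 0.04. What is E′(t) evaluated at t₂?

E′(t) = 22t - 28
Step 1: E′(5) = 82; t₁ = 5 − 0.04·82 = 1.72
Step 2: E′(1.72) = 9.84; t₂ = 1.72 − 0.04·9.84 = 1.3264
E′(t) at (1.3264) = 1.1808

1.1808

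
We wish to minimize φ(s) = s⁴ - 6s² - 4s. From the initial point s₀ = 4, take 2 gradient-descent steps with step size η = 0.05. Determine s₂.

37.9456

φ′(s) = 4s³ - 12s - 4
s₁ = 4 − 0.05·204 = -6.2
s₂ = -6.2 − 0.05·(-882.912) = 37.9456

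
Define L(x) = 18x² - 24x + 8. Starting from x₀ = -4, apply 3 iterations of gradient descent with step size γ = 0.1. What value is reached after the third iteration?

82.688

L′(x) = 36x - 24
x₁ = -4 − 0.1·(-168) = 12.8
x₂ = 12.8 − 0.1·436.8 = -30.88
x₃ = -30.88 − 0.1·(-1135.68) = 82.688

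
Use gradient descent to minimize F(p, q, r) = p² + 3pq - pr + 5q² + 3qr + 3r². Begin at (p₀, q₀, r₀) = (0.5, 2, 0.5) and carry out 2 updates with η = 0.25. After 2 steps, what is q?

∇F = (2p + 3q - r, 3p + 10q + 3r, -p + 3q + 6r)
Step 1: at (0.5, 2, 0.5), ∇F = (6.5, 23, 8.5) → (0.5, 2, 0.5) − 0.25·(6.5, 23, 8.5) = (-1.125, -3.75, -1.625)
Step 2: at (-1.125, -3.75, -1.625), ∇F = (-11.875, -45.75, -19.875) → (-1.125, -3.75, -1.625) − 0.25·(-11.875, -45.75, -19.875) = (1.84375, 7.6875, 3.34375)
q = 7.6875

7.6875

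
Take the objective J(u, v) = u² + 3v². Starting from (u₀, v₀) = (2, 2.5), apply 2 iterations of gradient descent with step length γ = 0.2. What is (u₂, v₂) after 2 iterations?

∇J = (2u, 6v)
Step 1: at (2, 2.5), ∇J = (4, 15) → (2, 2.5) − 0.2·(4, 15) = (1.2, -0.5)
Step 2: at (1.2, -0.5), ∇J = (2.4, -3) → (1.2, -0.5) − 0.2·(2.4, -3) = (0.72, 0.1)

(0.72, 0.1)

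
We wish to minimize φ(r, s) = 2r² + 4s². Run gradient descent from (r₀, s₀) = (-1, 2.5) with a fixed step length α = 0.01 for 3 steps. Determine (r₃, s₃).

∇φ = (4r, 8s)
Step 1: at (-1, 2.5), ∇φ = (-4, 20) → (-1, 2.5) − 0.01·(-4, 20) = (-0.96, 2.3)
Step 2: at (-0.96, 2.3), ∇φ = (-3.84, 18.4) → (-0.96, 2.3) − 0.01·(-3.84, 18.4) = (-0.9216, 2.116)
Step 3: at (-0.9216, 2.116), ∇φ = (-3.6864, 16.928) → (-0.9216, 2.116) − 0.01·(-3.6864, 16.928) = (-0.884736, 1.94672)

(-0.884736, 1.94672)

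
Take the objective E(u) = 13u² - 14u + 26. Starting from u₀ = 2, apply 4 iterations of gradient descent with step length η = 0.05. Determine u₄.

0.5503

E′(u) = 26u - 14
Step 1: E′(2) = 38; u₁ = 2 − 0.05·38 = 0.1
Step 2: E′(0.1) = -11.4; u₂ = 0.1 − 0.05·(-11.4) = 0.67
Step 3: E′(0.67) = 3.42; u₃ = 0.67 − 0.05·3.42 = 0.499
Step 4: E′(0.499) = -1.026; u₄ = 0.499 − 0.05·(-1.026) = 0.5503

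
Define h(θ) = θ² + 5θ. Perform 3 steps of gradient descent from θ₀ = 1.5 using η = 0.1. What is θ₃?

-0.452

h′(θ) = 2θ + 5
Step 1: h′(1.5) = 8; θ₁ = 1.5 − 0.1·8 = 0.7
Step 2: h′(0.7) = 6.4; θ₂ = 0.7 − 0.1·6.4 = 0.06
Step 3: h′(0.06) = 5.12; θ₃ = 0.06 − 0.1·5.12 = -0.452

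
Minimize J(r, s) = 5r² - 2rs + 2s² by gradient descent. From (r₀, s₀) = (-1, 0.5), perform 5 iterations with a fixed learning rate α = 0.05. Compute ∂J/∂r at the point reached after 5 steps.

∇J = (10r - 2s, -2r + 4s)
Step 1: at (-1, 0.5), ∇J = (-11, 4) → (-1, 0.5) − 0.05·(-11, 4) = (-0.45, 0.3)
Step 2: at (-0.45, 0.3), ∇J = (-5.1, 2.1) → (-0.45, 0.3) − 0.05·(-5.1, 2.1) = (-0.195, 0.195)
Step 3: at (-0.195, 0.195), ∇J = (-2.34, 1.17) → (-0.195, 0.195) − 0.05·(-2.34, 1.17) = (-0.078, 0.1365)
Step 4: at (-0.078, 0.1365), ∇J = (-1.053, 0.702) → (-0.078, 0.1365) − 0.05·(-1.053, 0.702) = (-0.02535, 0.1014)
Step 5: at (-0.02535, 0.1014), ∇J = (-0.4563, 0.4563) → (-0.02535, 0.1014) − 0.05·(-0.4563, 0.4563) = (-0.002535, 0.078585)
∂J/∂r at (-0.002535, 0.078585) = -0.18252

-0.18252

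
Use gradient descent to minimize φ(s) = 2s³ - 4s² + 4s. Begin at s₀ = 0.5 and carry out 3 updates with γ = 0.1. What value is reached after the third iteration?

-0.13299535

φ′(s) = 6s² - 8s + 4
s₁ = 0.5 − 0.1·1.5 = 0.35
s₂ = 0.35 − 0.1·1.935 = 0.1565
s₃ = 0.1565 − 0.1·2.8949535 = -0.13299535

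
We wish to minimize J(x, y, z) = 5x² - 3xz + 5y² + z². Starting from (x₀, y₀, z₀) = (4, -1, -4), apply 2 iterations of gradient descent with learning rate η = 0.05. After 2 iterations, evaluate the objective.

∇J = (10x - 3z, 10y, -3x + 2z)
Step 1: at (4, -1, -4), ∇J = (52, -10, -20) → (4, -1, -4) − 0.05·(52, -10, -20) = (1.4, -0.5, -3)
Step 2: at (1.4, -0.5, -3), ∇J = (23, -5, -10.2) → (1.4, -0.5, -3) − 0.05·(23, -5, -10.2) = (0.25, -0.25, -2.49)
J(0.25, -0.25, -2.49) = 8.6926

8.6926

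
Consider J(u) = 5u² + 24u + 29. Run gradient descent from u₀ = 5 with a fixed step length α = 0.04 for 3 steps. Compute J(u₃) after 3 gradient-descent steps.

J′(u) = 10u + 24
Step 1: J′(5) = 74; u₁ = 5 − 0.04·74 = 2.04
Step 2: J′(2.04) = 44.4; u₂ = 2.04 − 0.04·44.4 = 0.264
Step 3: J′(0.264) = 26.64; u₃ = 0.264 − 0.04·26.64 = -0.8016
J(-0.8016) = 12.9744128

12.9744128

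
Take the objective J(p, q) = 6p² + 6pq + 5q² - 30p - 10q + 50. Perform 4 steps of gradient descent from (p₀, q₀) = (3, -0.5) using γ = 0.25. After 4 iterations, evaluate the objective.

∇J = (12p + 6q - 30, 6p + 10q - 10)
Step 1: at (3, -0.5), ∇J = (3, 3) → (3, -0.5) − 0.25·(3, 3) = (2.25, -1.25)
Step 2: at (2.25, -1.25), ∇J = (-10.5, -9) → (2.25, -1.25) − 0.25·(-10.5, -9) = (4.875, 1)
Step 3: at (4.875, 1), ∇J = (34.5, 29.25) → (4.875, 1) − 0.25·(34.5, 29.25) = (-3.75, -6.3125)
Step 4: at (-3.75, -6.3125), ∇J = (-112.875, -95.625) → (-3.75, -6.3125) − 0.25·(-112.875, -95.625) = (24.46875, 17.59375)
J(24.46875, 17.59375) = 6863.0009765625

6863.0009765625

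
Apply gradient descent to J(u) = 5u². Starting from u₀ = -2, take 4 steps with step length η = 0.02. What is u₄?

J′(u) = 10u
u₁ = -2 − 0.02·(-20) = -1.6
u₂ = -1.6 − 0.02·(-16) = -1.28
u₃ = -1.28 − 0.02·(-12.8) = -1.024
u₄ = -1.024 − 0.02·(-10.24) = -0.8192

-0.8192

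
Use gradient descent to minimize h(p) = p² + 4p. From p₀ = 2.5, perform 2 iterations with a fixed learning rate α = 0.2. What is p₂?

-0.38

h′(p) = 2p + 4
Step 1: h′(2.5) = 9; p₁ = 2.5 − 0.2·9 = 0.7
Step 2: h′(0.7) = 5.4; p₂ = 0.7 − 0.2·5.4 = -0.38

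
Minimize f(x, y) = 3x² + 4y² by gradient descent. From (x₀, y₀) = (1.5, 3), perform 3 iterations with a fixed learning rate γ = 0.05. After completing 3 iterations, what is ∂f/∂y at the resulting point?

∇f = (6x, 8y)
(x₁, y₁) = (1.5, 3) − 0.05·(9, 24) = (1.05, 1.8)
(x₂, y₂) = (1.05, 1.8) − 0.05·(6.3, 14.4) = (0.735, 1.08)
(x₃, y₃) = (0.735, 1.08) − 0.05·(4.41, 8.64) = (0.5145, 0.648)
∂f/∂y at (0.5145, 0.648) = 5.184

5.184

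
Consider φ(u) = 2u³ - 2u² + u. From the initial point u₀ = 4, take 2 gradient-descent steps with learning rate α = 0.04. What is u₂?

φ′(u) = 6u² - 4u + 1
Step 1: φ′(4) = 81; u₁ = 4 − 0.04·81 = 0.76
Step 2: φ′(0.76) = 1.4256; u₂ = 0.76 − 0.04·1.4256 = 0.702976

0.702976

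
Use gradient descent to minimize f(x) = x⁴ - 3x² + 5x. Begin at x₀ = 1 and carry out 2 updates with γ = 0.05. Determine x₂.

0.732175

f′(x) = 4x³ - 6x + 5
Step 1: f′(1) = 3; x₁ = 1 − 0.05·3 = 0.85
Step 2: f′(0.85) = 2.3565; x₂ = 0.85 − 0.05·2.3565 = 0.732175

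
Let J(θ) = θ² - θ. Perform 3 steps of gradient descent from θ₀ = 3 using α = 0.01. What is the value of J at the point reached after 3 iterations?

5.2865148804

J′(θ) = 2θ - 1
Step 1: J′(3) = 5; θ₁ = 3 − 0.01·5 = 2.95
Step 2: J′(2.95) = 4.9; θ₂ = 2.95 − 0.01·4.9 = 2.901
Step 3: J′(2.901) = 4.802; θ₃ = 2.901 − 0.01·4.802 = 2.85298
J(2.85298) = 5.2865148804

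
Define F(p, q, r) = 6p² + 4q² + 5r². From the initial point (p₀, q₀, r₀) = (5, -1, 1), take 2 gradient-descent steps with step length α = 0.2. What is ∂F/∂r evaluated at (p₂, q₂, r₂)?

10

∇F = (12p, 8q, 10r)
(p₁, q₁, r₁) = (5, -1, 1) − 0.2·(60, -8, 10) = (-7, 0.6, -1)
(p₂, q₂, r₂) = (-7, 0.6, -1) − 0.2·(-84, 4.8, -10) = (9.8, -0.36, 1)
∂F/∂r at (9.8, -0.36, 1) = 10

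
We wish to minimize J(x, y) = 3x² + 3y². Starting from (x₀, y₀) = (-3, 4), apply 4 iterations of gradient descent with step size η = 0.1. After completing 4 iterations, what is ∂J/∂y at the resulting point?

∇J = (6x, 6y)
Step 1: at (-3, 4), ∇J = (-18, 24) → (-3, 4) − 0.1·(-18, 24) = (-1.2, 1.6)
Step 2: at (-1.2, 1.6), ∇J = (-7.2, 9.6) → (-1.2, 1.6) − 0.1·(-7.2, 9.6) = (-0.48, 0.64)
Step 3: at (-0.48, 0.64), ∇J = (-2.88, 3.84) → (-0.48, 0.64) − 0.1·(-2.88, 3.84) = (-0.192, 0.256)
Step 4: at (-0.192, 0.256), ∇J = (-1.152, 1.536) → (-0.192, 0.256) − 0.1·(-1.152, 1.536) = (-0.0768, 0.1024)
∂J/∂y at (-0.0768, 0.1024) = 0.6144

0.6144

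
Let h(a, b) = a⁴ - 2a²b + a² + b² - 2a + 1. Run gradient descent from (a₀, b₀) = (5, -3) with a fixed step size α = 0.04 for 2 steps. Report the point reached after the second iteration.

∇h = (4a³ - 4ab + 2a - 2, -2a² + 2b)
(a₁, b₁) = (5, -3) − 0.04·(568, -56) = (-17.72, -0.76)
(a₂, b₂) = (-17.72, -0.76) − 0.04·(-22347.515392, -629.5168) = (876.18061568, 24.420672)

(876.18061568, 24.420672)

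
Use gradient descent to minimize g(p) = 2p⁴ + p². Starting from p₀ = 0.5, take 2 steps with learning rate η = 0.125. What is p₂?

g′(p) = 8p³ + 2p
Step 1: g′(0.5) = 2; p₁ = 0.5 − 0.125·2 = 0.25
Step 2: g′(0.25) = 0.625; p₂ = 0.25 − 0.125·0.625 = 0.171875

0.171875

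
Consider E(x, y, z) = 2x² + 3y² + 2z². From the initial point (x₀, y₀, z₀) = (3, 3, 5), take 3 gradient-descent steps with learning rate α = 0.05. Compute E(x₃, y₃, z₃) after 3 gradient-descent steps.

21.002315

∇E = (4x, 6y, 4z)
(x₁, y₁, z₁) = (3, 3, 5) − 0.05·(12, 18, 20) = (2.4, 2.1, 4)
(x₂, y₂, z₂) = (2.4, 2.1, 4) − 0.05·(9.6, 12.6, 16) = (1.92, 1.47, 3.2)
(x₃, y₃, z₃) = (1.92, 1.47, 3.2) − 0.05·(7.68, 8.82, 12.8) = (1.536, 1.029, 2.56)
E(1.536, 1.029, 2.56) = 21.002315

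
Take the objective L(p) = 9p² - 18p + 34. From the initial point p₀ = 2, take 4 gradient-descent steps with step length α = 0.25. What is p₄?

L′(p) = 18p - 18
p₁ = 2 − 0.25·18 = -2.5
p₂ = -2.5 − 0.25·(-63) = 13.25
p₃ = 13.25 − 0.25·220.5 = -41.875
p₄ = -41.875 − 0.25·(-771.75) = 151.0625

151.0625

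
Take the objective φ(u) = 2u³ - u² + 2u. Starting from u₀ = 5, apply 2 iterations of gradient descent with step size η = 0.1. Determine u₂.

-62.024

φ′(u) = 6u² - 2u + 2
Step 1: φ′(5) = 142; u₁ = 5 − 0.1·142 = -9.2
Step 2: φ′(-9.2) = 528.24; u₂ = -9.2 − 0.1·528.24 = -62.024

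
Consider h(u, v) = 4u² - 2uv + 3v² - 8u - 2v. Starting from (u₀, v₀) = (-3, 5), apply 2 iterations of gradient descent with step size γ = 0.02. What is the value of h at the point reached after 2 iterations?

∇h = (8u - 2v - 8, -2u + 6v - 2)
Step 1: at (-3, 5), ∇h = (-42, 34) → (-3, 5) − 0.02·(-42, 34) = (-2.16, 4.32)
Step 2: at (-2.16, 4.32), ∇h = (-33.92, 28.24) → (-2.16, 4.32) − 0.02·(-33.92, 28.24) = (-1.4816, 3.7552)
h(-1.4816, 3.7552) = 66.554944

66.554944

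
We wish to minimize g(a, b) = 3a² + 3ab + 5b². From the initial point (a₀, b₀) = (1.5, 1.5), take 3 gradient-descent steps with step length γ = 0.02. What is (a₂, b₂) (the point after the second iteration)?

∇g = (6a + 3b, 3a + 10b)
Step 1: at (1.5, 1.5), ∇g = (13.5, 19.5) → (1.5, 1.5) − 0.02·(13.5, 19.5) = (1.23, 1.11)
Step 2: at (1.23, 1.11), ∇g = (10.71, 14.79) → (1.23, 1.11) − 0.02·(10.71, 14.79) = (1.0158, 0.8142)

(1.0158, 0.8142)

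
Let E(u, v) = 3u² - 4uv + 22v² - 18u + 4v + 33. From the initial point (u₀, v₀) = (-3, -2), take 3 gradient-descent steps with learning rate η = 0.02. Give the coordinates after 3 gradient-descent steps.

(-1.279552, -0.267648)

∇E = (6u - 4v - 18, -4u + 44v + 4)
(u₁, v₁) = (-3, -2) − 0.02·(-28, -72) = (-2.44, -0.56)
(u₂, v₂) = (-2.44, -0.56) − 0.02·(-30.4, -10.88) = (-1.832, -0.3424)
(u₃, v₃) = (-1.832, -0.3424) − 0.02·(-27.6224, -3.7376) = (-1.279552, -0.267648)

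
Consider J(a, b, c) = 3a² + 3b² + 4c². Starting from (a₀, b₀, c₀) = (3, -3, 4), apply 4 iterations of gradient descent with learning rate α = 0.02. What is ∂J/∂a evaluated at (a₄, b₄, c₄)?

∇J = (6a, 6b, 8c)
Step 1: at (3, -3, 4), ∇J = (18, -18, 32) → (3, -3, 4) − 0.02·(18, -18, 32) = (2.64, -2.64, 3.36)
Step 2: at (2.64, -2.64, 3.36), ∇J = (15.84, -15.84, 26.88) → (2.64, -2.64, 3.36) − 0.02·(15.84, -15.84, 26.88) = (2.3232, -2.3232, 2.8224)
Step 3: at (2.3232, -2.3232, 2.8224), ∇J = (13.9392, -13.9392, 22.5792) → (2.3232, -2.3232, 2.8224) − 0.02·(13.9392, -13.9392, 22.5792) = (2.044416, -2.044416, 2.370816)
Step 4: at (2.044416, -2.044416, 2.370816), ∇J = (12.266496, -12.266496, 18.966528) → (2.044416, -2.044416, 2.370816) − 0.02·(12.266496, -12.266496, 18.966528) = (1.79908608, -1.79908608, 1.99148544)
∂J/∂a at (1.79908608, -1.79908608, 1.99148544) = 10.79451648

10.79451648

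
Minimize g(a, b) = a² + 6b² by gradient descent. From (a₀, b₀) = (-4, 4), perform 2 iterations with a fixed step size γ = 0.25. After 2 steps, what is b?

∇g = (2a, 12b)
Step 1: at (-4, 4), ∇g = (-8, 48) → (-4, 4) − 0.25·(-8, 48) = (-2, -8)
Step 2: at (-2, -8), ∇g = (-4, -96) → (-2, -8) − 0.25·(-4, -96) = (-1, 16)
b = 16

16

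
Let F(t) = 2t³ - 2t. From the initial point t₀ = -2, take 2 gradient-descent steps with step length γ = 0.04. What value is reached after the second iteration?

-4.790656

F′(t) = 6t² - 2
t₁ = -2 − 0.04·22 = -2.88
t₂ = -2.88 − 0.04·47.7664 = -4.790656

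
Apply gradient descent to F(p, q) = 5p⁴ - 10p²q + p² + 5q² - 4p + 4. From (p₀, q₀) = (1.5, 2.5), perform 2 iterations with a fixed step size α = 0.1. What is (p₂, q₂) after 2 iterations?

(-13.10075, 5.5225)

∇F = (20p³ - 20pq + 2p - 4, -10p² + 10q)
Step 1: at (1.5, 2.5), ∇F = (-8.5, 2.5) → (1.5, 2.5) − 0.1·(-8.5, 2.5) = (2.35, 2.25)
Step 2: at (2.35, 2.25), ∇F = (154.5075, -32.725) → (2.35, 2.25) − 0.1·(154.5075, -32.725) = (-13.10075, 5.5225)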